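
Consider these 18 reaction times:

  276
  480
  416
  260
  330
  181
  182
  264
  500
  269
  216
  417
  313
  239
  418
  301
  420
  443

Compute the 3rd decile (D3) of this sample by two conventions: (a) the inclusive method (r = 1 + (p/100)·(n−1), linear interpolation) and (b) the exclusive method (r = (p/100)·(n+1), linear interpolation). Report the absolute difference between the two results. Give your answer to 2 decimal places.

1.70

Sorted: 181, 182, 216, 239, 260, 264, 269, 276, 301, 313, 330, 416, 417, 418, 420, 443, 480, 500.
n = 18.
(a) r = 6.1; between ranks 6 (264) and 7 (269): 264.5.
(b) r = 5.7; between ranks 5 (260) and 6 (264): 262.8.
|264.5 − 262.8| = 1.7.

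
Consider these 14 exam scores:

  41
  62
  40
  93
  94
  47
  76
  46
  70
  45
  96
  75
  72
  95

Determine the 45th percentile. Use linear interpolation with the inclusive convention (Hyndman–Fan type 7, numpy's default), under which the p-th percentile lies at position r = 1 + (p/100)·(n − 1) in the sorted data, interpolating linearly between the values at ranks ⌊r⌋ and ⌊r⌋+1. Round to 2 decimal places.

Sorted: 40, 41, 45, 46, 47, 62, 70, 72, 75, 76, 93, 94, 95, 96.
n = 14.
r = 1 + (45/100)·(14 − 1) = 1 + 5.85 = 6.85.
Rank 6 is 62 and rank 7 is 70.
Interpolate: 62 + 0.85·(70 − 62) = 62 + 0.85·8 = 68.8.

68.80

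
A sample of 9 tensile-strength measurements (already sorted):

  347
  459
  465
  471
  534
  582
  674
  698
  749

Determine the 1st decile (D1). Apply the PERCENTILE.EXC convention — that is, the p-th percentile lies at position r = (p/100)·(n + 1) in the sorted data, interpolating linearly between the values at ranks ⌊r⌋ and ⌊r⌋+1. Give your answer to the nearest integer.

347

n = 9.
r = (10/100)·(9 + 1) = 1.
r is an integer, so P10 is the value at rank 1: 347.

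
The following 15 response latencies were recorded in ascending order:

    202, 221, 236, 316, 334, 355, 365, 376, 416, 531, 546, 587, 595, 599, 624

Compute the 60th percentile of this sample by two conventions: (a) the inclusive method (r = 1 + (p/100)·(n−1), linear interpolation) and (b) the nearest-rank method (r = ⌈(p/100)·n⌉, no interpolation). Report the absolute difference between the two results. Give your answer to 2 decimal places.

46.00

n = 15.
(a) r = 9.4; between ranks 9 (416) and 10 (531): 462.
(b) the nearest-rank method: rank 9 → 416.
|462 − 416| = 46.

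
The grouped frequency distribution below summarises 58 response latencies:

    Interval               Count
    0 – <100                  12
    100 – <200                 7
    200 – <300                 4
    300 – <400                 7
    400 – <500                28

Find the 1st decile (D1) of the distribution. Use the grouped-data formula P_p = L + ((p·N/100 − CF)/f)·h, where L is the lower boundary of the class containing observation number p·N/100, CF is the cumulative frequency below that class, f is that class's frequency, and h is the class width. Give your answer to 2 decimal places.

N = 58; target position k = 10/100 · 58 = 5.8.
Cumulative frequencies: 12, 19, 23, 30, 58.
Observation 5.8 falls in the class 0 – <100.
L = 0, CF = 0, f = 12, h = 100.
P10 = 0 + ((5.8 − 0)/12)·100 = 0 + 48.3333 = 48.3333.

48.33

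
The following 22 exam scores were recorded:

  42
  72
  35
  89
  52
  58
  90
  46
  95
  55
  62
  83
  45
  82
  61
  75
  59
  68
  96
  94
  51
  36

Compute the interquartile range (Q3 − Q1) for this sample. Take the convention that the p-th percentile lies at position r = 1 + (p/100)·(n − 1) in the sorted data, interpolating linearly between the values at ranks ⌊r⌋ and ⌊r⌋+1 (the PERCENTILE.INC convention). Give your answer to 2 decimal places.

Sorted: 35, 36, 42, 45, 46, 51, 52, 55, 58, 59, 61, 62, 68, 72, 75, 82, 83, 89, 90, 94, 95, 96.
n = 22.
P25: r = 6.25; ranks 6–7 are 51, 52; interpolating gives 51.25.
P75: r = 16.75; ranks 16–17 are 82, 83; interpolating gives 82.75.
Difference: 82.75 − 51.25 = 31.5.

31.50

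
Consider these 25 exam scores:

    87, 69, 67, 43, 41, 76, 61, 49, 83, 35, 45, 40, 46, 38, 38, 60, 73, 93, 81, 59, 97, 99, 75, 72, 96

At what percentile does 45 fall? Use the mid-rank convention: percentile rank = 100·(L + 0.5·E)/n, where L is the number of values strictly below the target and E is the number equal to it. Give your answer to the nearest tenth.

Sorted: 35, 38, 38, 40, 41, 43, 45, 46, 49, 59, 60, 61, 67, 69, 72, 73, 75, 76, 81, 83, 87, 93, 96, 97, 99.
Count below 45: L = 6; count equal: E = 1; n = 25.
Percentile rank = 100·(6 + 0.5·1)/25 = 100·6.5/25 = 26.

26.0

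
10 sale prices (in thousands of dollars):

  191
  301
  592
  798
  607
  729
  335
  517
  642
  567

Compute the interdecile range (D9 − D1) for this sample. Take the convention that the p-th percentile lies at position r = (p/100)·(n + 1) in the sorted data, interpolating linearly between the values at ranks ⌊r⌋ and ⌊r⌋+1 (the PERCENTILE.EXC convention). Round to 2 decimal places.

589.10

Sorted: 191, 301, 335, 517, 567, 592, 607, 642, 729, 798.
n = 10.
P10: r = 1.1; ranks 1–2 are 191, 301; interpolating gives 202.
P90: r = 9.9; ranks 9–10 are 729, 798; interpolating gives 791.1.
Difference: 791.1 − 202 = 589.1.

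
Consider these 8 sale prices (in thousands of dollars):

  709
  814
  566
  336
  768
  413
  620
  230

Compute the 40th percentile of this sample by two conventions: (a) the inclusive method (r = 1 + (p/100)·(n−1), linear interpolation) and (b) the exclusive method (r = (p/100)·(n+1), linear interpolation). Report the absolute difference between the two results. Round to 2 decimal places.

Sorted: 230, 336, 413, 566, 620, 709, 768, 814.
n = 8.
(a) r = 3.8; between ranks 3 (413) and 4 (566): 535.4.
(b) r = 3.6; between ranks 3 (413) and 4 (566): 504.8.
|535.4 − 504.8| = 30.6.

30.60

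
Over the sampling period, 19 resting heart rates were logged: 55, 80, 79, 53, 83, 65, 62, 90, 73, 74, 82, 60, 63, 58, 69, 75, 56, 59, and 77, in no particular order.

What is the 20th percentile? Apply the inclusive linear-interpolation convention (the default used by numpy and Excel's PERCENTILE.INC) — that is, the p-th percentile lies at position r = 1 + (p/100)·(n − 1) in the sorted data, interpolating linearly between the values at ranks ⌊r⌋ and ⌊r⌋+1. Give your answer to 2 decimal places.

Sorted: 53, 55, 56, 58, 59, 60, 62, 63, 65, 69, 73, 74, 75, 77, 79, 80, 82, 83, 90.
n = 19.
r = 1 + (20/100)·(19 − 1) = 1 + 3.6 = 4.6.
Rank 4 is 58 and rank 5 is 59.
Interpolate: 58 + 0.6·(59 − 58) = 58 + 0.6·1 = 58.6.

58.60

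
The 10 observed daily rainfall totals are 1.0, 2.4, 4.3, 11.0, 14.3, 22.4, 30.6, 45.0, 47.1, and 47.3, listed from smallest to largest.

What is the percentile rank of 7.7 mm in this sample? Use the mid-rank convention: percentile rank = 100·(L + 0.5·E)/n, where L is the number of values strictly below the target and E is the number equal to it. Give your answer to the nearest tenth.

Count below 7.7: L = 3; count equal: E = 0; n = 10.
Percentile rank = 100·(3 + 0.5·0)/10 = 100·3/10 = 30.

30.0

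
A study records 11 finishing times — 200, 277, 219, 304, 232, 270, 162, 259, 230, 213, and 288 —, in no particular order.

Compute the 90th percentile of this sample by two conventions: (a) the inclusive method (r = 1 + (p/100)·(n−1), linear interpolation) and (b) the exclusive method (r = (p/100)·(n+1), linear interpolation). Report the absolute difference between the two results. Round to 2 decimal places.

Sorted: 162, 200, 213, 219, 230, 232, 259, 270, 277, 288, 304.
n = 11.
(a) r = 10 → value at rank 10 = 288.
(b) r = 10.8; between ranks 10 (288) and 11 (304): 300.8.
|288 − 300.8| = 12.8.

12.80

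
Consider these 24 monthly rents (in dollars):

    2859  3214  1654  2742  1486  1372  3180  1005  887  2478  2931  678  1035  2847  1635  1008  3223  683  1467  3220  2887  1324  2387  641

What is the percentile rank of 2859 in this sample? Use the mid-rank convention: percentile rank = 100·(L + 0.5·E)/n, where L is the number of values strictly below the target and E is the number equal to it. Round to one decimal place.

Sorted: 641, 678, 683, 887, 1005, 1008, 1035, 1324, 1372, 1467, 1486, 1635, 1654, 2387, 2478, 2742, 2847, 2859, 2887, 2931, 3180, 3214, 3220, 3223.
Count below 2859: L = 17; count equal: E = 1; n = 24.
Percentile rank = 100·(17 + 0.5·1)/24 = 100·17.5/24 = 72.92.

72.9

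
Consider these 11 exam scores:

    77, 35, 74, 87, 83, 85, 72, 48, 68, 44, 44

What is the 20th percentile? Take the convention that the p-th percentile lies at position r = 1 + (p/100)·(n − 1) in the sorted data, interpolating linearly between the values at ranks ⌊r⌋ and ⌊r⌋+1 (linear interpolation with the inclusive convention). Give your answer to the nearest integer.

Sorted: 35, 44, 44, 48, 68, 72, 74, 77, 83, 85, 87.
n = 11.
r = 1 + (20/100)·(11 − 1) = 1 + 2 = 3.
r is an integer, so P20 is the value at rank 3: 44.

44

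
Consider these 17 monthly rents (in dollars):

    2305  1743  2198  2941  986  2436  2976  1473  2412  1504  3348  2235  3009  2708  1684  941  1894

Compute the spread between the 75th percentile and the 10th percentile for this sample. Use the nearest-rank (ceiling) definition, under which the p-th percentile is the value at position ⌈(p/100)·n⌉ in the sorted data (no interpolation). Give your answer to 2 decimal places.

Sorted: 941, 986, 1473, 1504, 1684, 1743, 1894, 2198, 2235, 2305, 2412, 2436, 2708, 2941, 2976, 3009, 3348.
n = 17.
P10: rank ⌈10/100·17⌉ = 2 → 986.
P75: rank ⌈75/100·17⌉ = 13 → 2708.
Difference: 2708 − 986 = 1722.

1722.00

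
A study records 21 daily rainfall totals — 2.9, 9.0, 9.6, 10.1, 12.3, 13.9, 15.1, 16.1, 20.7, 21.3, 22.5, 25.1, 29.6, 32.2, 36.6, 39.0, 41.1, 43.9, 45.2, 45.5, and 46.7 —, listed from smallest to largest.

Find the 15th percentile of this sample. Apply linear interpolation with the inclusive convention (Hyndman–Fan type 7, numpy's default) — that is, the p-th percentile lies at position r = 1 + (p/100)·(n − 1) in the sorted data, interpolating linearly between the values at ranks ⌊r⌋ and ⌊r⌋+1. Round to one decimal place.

n = 21.
r = 1 + (15/100)·(21 − 1) = 1 + 3 = 4.
r is an integer, so P15 is the value at rank 4: 10.1.

10.1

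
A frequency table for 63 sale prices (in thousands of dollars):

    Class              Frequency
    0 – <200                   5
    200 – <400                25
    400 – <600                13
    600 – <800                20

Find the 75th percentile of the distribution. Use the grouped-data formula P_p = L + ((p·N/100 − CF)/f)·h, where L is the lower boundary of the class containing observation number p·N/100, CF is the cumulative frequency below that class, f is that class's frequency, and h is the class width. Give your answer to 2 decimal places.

642.50

N = 63; target position k = 75/100 · 63 = 47.25.
Cumulative frequencies: 5, 30, 43, 63.
Observation 47.25 falls in the class 600 – <800.
L = 600, CF = 43, f = 20, h = 200.
P75 = 600 + ((47.25 − 43)/20)·200 = 600 + 42.5 = 642.5.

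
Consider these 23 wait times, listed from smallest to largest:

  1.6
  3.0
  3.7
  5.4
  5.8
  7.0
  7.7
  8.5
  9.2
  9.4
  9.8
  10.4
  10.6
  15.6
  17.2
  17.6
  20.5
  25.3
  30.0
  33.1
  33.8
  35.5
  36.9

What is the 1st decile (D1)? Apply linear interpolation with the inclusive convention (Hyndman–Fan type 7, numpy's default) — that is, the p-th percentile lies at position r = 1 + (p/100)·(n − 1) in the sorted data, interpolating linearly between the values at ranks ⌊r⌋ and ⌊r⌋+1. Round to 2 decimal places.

4.04

n = 23.
r = 1 + (10/100)·(23 − 1) = 1 + 2.2 = 3.2.
Rank 3 is 3.7 and rank 4 is 5.4.
Interpolate: 3.7 + 0.2·(5.4 − 3.7) = 3.7 + 0.2·1.7 = 4.04.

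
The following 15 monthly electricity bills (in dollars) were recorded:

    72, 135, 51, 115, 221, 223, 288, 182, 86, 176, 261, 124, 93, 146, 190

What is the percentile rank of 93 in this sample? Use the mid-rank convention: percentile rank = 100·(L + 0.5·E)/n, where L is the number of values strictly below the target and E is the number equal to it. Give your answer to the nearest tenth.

23.3

Sorted: 51, 72, 86, 93, 115, 124, 135, 146, 176, 182, 190, 221, 223, 261, 288.
Count below 93: L = 3; count equal: E = 1; n = 15.
Percentile rank = 100·(3 + 0.5·1)/15 = 100·3.5/15 = 23.33.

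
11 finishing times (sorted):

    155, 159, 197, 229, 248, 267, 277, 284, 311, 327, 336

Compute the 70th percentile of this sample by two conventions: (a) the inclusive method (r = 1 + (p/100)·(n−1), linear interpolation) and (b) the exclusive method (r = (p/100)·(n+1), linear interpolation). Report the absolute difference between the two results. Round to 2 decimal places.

n = 11.
(a) r = 8 → value at rank 8 = 284.
(b) r = 8.4; between ranks 8 (284) and 9 (311): 294.8.
|284 − 294.8| = 10.8.

10.80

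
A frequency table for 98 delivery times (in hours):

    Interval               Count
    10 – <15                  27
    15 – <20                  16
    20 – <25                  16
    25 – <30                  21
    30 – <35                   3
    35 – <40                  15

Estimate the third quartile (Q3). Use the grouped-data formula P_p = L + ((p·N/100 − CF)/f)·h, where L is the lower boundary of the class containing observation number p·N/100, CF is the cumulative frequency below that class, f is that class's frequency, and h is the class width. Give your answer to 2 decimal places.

N = 98; target position k = 75/100 · 98 = 73.5.
Cumulative frequencies: 27, 43, 59, 80, 83, 98.
Observation 73.5 falls in the class 25 – <30.
L = 25, CF = 59, f = 21, h = 5.
P75 = 25 + ((73.5 − 59)/21)·5 = 25 + 3.45238 = 28.4524.

28.45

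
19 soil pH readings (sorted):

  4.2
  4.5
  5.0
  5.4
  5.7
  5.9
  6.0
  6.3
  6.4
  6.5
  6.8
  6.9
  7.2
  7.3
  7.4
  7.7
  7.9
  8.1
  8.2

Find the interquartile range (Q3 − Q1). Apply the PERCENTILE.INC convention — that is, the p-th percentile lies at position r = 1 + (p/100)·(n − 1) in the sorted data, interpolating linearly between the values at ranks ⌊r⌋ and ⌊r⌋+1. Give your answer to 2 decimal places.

n = 19.
P25: r = 5.5; ranks 5–6 are 5.7, 5.9; interpolating gives 5.8.
P75: r = 14.5; ranks 14–15 are 7.3, 7.4; interpolating gives 7.35.
Difference: 7.35 − 5.8 = 1.55.

1.55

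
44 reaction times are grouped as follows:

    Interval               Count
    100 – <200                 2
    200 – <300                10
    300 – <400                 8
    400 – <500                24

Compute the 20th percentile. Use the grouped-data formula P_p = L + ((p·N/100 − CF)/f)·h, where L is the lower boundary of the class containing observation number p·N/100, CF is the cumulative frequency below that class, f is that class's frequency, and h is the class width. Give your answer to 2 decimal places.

N = 44; target position k = 20/100 · 44 = 8.8.
Cumulative frequencies: 2, 12, 20, 44.
Observation 8.8 falls in the class 200 – <300.
L = 200, CF = 2, f = 10, h = 100.
P20 = 200 + ((8.8 − 2)/10)·100 = 200 + 68 = 268.

268.00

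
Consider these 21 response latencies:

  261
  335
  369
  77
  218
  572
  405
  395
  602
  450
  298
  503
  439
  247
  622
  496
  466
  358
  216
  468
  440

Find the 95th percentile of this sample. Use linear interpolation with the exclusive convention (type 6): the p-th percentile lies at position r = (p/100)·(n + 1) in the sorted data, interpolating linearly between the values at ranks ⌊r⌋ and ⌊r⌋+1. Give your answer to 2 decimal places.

Sorted: 77, 216, 218, 247, 261, 298, 335, 358, 369, 395, 405, 439, 440, 450, 466, 468, 496, 503, 572, 602, 622.
n = 21.
r = (95/100)·(21 + 1) = 20.9.
Rank 20 is 602 and rank 21 is 622.
Interpolate: 602 + 0.9·(622 − 602) = 602 + 0.9·20 = 620.

620.00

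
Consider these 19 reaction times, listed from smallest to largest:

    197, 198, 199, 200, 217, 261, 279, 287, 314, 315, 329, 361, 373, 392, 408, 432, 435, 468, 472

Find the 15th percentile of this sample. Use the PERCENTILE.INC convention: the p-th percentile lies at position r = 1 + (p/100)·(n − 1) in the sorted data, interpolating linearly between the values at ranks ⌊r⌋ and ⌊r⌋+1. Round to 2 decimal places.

199.70

n = 19.
r = 1 + (15/100)·(19 − 1) = 1 + 2.7 = 3.7.
Rank 3 is 199 and rank 4 is 200.
Interpolate: 199 + 0.7·(200 − 199) = 199 + 0.7·1 = 199.7.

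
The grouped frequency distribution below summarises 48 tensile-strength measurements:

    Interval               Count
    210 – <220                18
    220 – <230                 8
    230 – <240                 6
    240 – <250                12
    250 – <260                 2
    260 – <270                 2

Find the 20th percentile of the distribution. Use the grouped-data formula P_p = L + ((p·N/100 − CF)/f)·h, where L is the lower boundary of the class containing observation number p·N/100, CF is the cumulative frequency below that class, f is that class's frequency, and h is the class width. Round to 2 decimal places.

N = 48; target position k = 20/100 · 48 = 9.6.
Cumulative frequencies: 18, 26, 32, 44, 46, 48.
Observation 9.6 falls in the class 210 – <220.
L = 210, CF = 0, f = 18, h = 10.
P20 = 210 + ((9.6 − 0)/18)·10 = 210 + 5.33333 = 215.333.

215.33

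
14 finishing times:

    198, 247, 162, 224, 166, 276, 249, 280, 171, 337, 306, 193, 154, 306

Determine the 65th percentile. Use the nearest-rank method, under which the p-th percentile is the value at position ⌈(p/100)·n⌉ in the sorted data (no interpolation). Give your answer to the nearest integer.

Sorted: 154, 162, 166, 171, 193, 198, 224, 247, 249, 276, 280, 306, 306, 337.
n = 14.
Position = ⌈65/100 · 14⌉ = ⌈9.1⌉ = 10.
The value at rank 10 is 276.

276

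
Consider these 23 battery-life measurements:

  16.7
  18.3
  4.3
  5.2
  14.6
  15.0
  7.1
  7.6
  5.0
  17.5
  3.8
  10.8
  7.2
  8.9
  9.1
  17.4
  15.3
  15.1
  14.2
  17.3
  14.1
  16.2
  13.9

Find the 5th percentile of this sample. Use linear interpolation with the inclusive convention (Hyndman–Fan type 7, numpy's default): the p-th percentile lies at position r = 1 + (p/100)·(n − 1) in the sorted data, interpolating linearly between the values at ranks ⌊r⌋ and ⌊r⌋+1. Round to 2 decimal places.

Sorted: 3.8, 4.3, 5.0, 5.2, 7.1, 7.2, 7.6, 8.9, 9.1, 10.8, 13.9, 14.1, 14.2, 14.6, 15.0, 15.1, 15.3, 16.2, 16.7, 17.3, 17.4, 17.5, 18.3.
n = 23.
r = 1 + (5/100)·(23 − 1) = 1 + 1.1 = 2.1.
Rank 2 is 4.3 and rank 3 is 5.0.
Interpolate: 4.3 + 0.1·(5.0 − 4.3) = 4.3 + 0.1·0.7 = 4.37.

4.37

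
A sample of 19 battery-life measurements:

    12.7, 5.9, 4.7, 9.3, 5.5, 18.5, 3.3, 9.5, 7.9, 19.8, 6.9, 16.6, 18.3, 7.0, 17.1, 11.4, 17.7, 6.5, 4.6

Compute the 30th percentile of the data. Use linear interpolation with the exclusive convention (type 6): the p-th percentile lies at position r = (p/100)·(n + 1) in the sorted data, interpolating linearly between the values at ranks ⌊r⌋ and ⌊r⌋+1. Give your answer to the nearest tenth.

6.5

Sorted: 3.3, 4.6, 4.7, 5.5, 5.9, 6.5, 6.9, 7.0, 7.9, 9.3, 9.5, 11.4, 12.7, 16.6, 17.1, 17.7, 18.3, 18.5, 19.8.
n = 19.
r = (30/100)·(19 + 1) = 6.
r is an integer, so P30 is the value at rank 6: 6.5.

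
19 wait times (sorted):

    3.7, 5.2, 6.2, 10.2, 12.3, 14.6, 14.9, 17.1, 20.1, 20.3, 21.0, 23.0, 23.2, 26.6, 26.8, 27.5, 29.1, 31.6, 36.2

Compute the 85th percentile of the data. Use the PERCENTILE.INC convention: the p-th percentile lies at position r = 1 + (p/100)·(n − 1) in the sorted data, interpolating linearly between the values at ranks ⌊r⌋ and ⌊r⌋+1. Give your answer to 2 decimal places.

n = 19.
r = 1 + (85/100)·(19 − 1) = 1 + 15.3 = 16.3.
Rank 16 is 27.5 and rank 17 is 29.1.
Interpolate: 27.5 + 0.3·(29.1 − 27.5) = 27.5 + 0.3·1.6 = 27.98.

27.98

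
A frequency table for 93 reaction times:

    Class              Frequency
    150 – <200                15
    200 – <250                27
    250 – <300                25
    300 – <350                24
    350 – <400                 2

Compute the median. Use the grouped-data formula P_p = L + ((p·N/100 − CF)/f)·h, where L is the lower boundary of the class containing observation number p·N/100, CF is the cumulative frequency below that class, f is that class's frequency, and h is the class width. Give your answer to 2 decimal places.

N = 93; target position k = 50/100 · 93 = 46.5.
Cumulative frequencies: 15, 42, 67, 91, 93.
Observation 46.5 falls in the class 250 – <300.
L = 250, CF = 42, f = 25, h = 50.
P50 = 250 + ((46.5 − 42)/25)·50 = 250 + 9 = 259.

259.00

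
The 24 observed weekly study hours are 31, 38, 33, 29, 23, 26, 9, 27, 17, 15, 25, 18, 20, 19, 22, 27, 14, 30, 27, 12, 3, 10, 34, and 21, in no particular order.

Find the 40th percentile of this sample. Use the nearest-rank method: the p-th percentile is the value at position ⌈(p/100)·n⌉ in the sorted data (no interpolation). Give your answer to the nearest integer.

20

Sorted: 3, 9, 10, 12, 14, 15, 17, 18, 19, 20, 21, 22, 23, 25, 26, 27, 27, 27, 29, 30, 31, 33, 34, 38.
n = 24.
Position = ⌈40/100 · 24⌉ = ⌈9.6⌉ = 10.
The value at rank 10 is 20.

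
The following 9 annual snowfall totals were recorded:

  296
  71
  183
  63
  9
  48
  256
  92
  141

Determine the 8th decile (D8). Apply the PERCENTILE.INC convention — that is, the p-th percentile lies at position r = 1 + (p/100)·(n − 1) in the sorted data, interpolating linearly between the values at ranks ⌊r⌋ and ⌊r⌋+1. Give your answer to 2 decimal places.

212.20

Sorted: 9, 48, 63, 71, 92, 141, 183, 256, 296.
n = 9.
r = 1 + (80/100)·(9 − 1) = 1 + 6.4 = 7.4.
Rank 7 is 183 and rank 8 is 256.
Interpolate: 183 + 0.4·(256 − 183) = 183 + 0.4·73 = 212.2.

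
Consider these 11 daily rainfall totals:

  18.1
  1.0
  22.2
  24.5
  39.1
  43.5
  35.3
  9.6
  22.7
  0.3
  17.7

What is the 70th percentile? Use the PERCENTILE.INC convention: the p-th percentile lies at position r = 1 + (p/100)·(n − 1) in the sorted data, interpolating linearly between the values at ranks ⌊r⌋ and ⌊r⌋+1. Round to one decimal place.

24.5

Sorted: 0.3, 1.0, 9.6, 17.7, 18.1, 22.2, 22.7, 24.5, 35.3, 39.1, 43.5.
n = 11.
r = 1 + (70/100)·(11 − 1) = 1 + 7 = 8.
r is an integer, so P70 is the value at rank 8: 24.5.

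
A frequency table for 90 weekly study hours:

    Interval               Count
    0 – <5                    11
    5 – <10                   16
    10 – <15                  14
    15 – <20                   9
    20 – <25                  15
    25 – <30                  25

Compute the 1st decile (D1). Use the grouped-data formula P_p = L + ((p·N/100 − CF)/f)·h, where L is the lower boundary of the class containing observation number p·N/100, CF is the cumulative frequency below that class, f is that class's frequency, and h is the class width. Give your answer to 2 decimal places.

N = 90; target position k = 10/100 · 90 = 9.
Cumulative frequencies: 11, 27, 41, 50, 65, 90.
Observation 9 falls in the class 0 – <5.
L = 0, CF = 0, f = 11, h = 5.
P10 = 0 + ((9 − 0)/11)·5 = 0 + 4.09091 = 4.09091.

4.09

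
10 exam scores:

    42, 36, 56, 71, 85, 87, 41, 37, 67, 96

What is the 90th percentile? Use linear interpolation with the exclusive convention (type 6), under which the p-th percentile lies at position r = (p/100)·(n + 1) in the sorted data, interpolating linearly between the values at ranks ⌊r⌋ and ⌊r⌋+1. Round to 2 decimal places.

95.10

Sorted: 36, 37, 41, 42, 56, 67, 71, 85, 87, 96.
n = 10.
r = (90/100)·(10 + 1) = 9.9.
Rank 9 is 87 and rank 10 is 96.
Interpolate: 87 + 0.9·(96 − 87) = 87 + 0.9·9 = 95.1.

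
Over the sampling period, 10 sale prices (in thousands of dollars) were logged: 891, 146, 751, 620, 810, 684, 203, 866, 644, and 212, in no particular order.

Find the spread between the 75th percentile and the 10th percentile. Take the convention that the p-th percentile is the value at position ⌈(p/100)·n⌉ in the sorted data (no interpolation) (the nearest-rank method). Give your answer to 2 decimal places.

Sorted: 146, 203, 212, 620, 644, 684, 751, 810, 866, 891.
n = 10.
P10: rank ⌈10/100·10⌉ = 1 → 146.
P75: rank ⌈75/100·10⌉ = 8 → 810.
Difference: 810 − 146 = 664.

664.00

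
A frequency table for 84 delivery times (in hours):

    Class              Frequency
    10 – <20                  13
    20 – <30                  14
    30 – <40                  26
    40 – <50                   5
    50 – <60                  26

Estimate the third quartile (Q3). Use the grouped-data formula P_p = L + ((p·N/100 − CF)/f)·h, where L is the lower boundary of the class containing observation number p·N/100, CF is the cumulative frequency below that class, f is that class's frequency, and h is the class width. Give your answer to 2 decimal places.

51.92

N = 84; target position k = 75/100 · 84 = 63.
Cumulative frequencies: 13, 27, 53, 58, 84.
Observation 63 falls in the class 50 – <60.
L = 50, CF = 58, f = 26, h = 10.
P75 = 50 + ((63 − 58)/26)·10 = 50 + 1.92308 = 51.9231.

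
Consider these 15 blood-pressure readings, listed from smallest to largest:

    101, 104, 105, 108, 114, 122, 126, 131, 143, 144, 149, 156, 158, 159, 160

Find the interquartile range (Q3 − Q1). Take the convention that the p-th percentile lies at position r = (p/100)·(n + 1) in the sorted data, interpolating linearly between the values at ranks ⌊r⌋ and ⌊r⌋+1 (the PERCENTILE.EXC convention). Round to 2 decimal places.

n = 15.
P25: r = 4 (integer) → 108.
P75: r = 12 (integer) → 156.
Difference: 156 − 108 = 48.

48.00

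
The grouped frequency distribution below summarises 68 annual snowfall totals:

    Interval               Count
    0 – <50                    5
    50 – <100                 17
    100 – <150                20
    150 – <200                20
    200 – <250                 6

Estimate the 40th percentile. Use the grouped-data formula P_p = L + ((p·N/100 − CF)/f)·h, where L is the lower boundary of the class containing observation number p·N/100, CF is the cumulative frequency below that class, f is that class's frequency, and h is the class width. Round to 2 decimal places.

N = 68; target position k = 40/100 · 68 = 27.2.
Cumulative frequencies: 5, 22, 42, 62, 68.
Observation 27.2 falls in the class 100 – <150.
L = 100, CF = 22, f = 20, h = 50.
P40 = 100 + ((27.2 − 22)/20)·50 = 100 + 13 = 113.

113.00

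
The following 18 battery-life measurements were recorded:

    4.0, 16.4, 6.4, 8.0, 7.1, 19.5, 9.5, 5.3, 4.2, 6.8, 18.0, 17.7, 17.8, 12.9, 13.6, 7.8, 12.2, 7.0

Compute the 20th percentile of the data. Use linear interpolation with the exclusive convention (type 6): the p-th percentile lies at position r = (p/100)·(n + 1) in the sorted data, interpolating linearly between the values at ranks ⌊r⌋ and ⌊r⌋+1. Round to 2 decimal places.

6.18

Sorted: 4.0, 4.2, 5.3, 6.4, 6.8, 7.0, 7.1, 7.8, 8.0, 9.5, 12.2, 12.9, 13.6, 16.4, 17.7, 17.8, 18.0, 19.5.
n = 18.
r = (20/100)·(18 + 1) = 3.8.
Rank 3 is 5.3 and rank 4 is 6.4.
Interpolate: 5.3 + 0.8·(6.4 − 5.3) = 5.3 + 0.8·1.1 = 6.18.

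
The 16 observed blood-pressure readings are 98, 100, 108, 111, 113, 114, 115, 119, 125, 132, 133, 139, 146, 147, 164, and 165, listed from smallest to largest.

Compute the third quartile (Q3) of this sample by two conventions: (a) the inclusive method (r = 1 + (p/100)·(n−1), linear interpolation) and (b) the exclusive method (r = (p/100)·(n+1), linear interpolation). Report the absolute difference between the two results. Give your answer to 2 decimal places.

3.50

n = 16.
(a) r = 12.25; between ranks 12 (139) and 13 (146): 140.75.
(b) r = 12.75; between ranks 12 (139) and 13 (146): 144.25.
|140.75 − 144.25| = 3.5.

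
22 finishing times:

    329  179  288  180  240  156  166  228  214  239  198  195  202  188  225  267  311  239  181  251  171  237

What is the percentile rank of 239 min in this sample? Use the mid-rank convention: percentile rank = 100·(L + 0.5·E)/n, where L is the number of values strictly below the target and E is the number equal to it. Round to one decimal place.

68.2

Sorted: 156, 166, 171, 179, 180, 181, 188, 195, 198, 202, 214, 225, 228, 237, 239, 239, 240, 251, 267, 288, 311, 329.
Count below 239: L = 14; count equal: E = 2; n = 22.
Percentile rank = 100·(14 + 0.5·2)/22 = 100·15/22 = 68.18.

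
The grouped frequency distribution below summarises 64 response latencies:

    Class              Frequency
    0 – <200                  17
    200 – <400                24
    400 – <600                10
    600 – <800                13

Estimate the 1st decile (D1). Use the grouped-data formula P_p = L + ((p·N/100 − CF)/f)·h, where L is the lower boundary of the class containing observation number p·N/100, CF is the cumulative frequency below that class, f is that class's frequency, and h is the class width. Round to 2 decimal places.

N = 64; target position k = 10/100 · 64 = 6.4.
Cumulative frequencies: 17, 41, 51, 64.
Observation 6.4 falls in the class 0 – <200.
L = 0, CF = 0, f = 17, h = 200.
P10 = 0 + ((6.4 − 0)/17)·200 = 0 + 75.2941 = 75.2941.

75.29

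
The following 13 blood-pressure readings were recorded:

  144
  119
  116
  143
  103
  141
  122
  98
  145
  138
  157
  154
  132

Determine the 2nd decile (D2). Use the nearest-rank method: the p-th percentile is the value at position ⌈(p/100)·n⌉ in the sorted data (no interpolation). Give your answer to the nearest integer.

116

Sorted: 98, 103, 116, 119, 122, 132, 138, 141, 143, 144, 145, 154, 157.
n = 13.
Position = ⌈20/100 · 13⌉ = ⌈2.6⌉ = 3.
The value at rank 3 is 116.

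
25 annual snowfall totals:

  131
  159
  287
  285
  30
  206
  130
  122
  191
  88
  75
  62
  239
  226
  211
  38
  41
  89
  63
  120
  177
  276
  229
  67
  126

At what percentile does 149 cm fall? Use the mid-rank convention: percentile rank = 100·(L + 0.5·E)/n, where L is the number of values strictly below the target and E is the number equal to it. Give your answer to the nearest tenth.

56.0

Sorted: 30, 38, 41, 62, 63, 67, 75, 88, 89, 120, 122, 126, 130, 131, 159, 177, 191, 206, 211, 226, 229, 239, 276, 285, 287.
Count below 149: L = 14; count equal: E = 0; n = 25.
Percentile rank = 100·(14 + 0.5·0)/25 = 100·14/25 = 56.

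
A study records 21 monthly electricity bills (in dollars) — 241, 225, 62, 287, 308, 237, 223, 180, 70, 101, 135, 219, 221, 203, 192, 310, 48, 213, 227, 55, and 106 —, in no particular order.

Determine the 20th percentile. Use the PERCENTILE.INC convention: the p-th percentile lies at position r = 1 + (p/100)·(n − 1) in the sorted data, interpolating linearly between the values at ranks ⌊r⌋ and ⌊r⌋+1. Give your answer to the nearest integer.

101

Sorted: 48, 55, 62, 70, 101, 106, 135, 180, 192, 203, 213, 219, 221, 223, 225, 227, 237, 241, 287, 308, 310.
n = 21.
r = 1 + (20/100)·(21 − 1) = 1 + 4 = 5.
r is an integer, so P20 is the value at rank 5: 101.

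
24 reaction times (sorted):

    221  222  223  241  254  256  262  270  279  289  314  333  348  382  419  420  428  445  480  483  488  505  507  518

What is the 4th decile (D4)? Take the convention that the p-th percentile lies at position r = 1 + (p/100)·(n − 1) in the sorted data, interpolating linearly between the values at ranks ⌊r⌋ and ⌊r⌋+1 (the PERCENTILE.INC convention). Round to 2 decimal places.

294.00

n = 24.
r = 1 + (40/100)·(24 − 1) = 1 + 9.2 = 10.2.
Rank 10 is 289 and rank 11 is 314.
Interpolate: 289 + 0.2·(314 − 289) = 289 + 0.2·25 = 294.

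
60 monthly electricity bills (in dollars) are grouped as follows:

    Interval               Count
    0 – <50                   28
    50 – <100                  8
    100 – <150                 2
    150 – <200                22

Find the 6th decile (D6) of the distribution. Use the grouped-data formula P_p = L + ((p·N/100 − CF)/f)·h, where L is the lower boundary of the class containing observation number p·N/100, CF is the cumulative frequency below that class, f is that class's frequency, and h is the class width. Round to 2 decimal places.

N = 60; target position k = 60/100 · 60 = 36.
Cumulative frequencies: 28, 36, 38, 60.
Observation 36 falls in the class 50 – <100.
L = 50, CF = 28, f = 8, h = 50.
P60 = 50 + ((36 − 28)/8)·50 = 50 + 50 = 100.

100.00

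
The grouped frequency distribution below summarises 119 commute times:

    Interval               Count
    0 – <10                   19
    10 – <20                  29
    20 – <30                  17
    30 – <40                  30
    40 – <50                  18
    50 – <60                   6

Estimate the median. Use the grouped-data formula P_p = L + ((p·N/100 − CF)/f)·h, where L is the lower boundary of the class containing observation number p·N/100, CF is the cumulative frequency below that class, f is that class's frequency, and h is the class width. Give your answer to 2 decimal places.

26.76

N = 119; target position k = 50/100 · 119 = 59.5.
Cumulative frequencies: 19, 48, 65, 95, 113, 119.
Observation 59.5 falls in the class 20 – <30.
L = 20, CF = 48, f = 17, h = 10.
P50 = 20 + ((59.5 − 48)/17)·10 = 20 + 6.76471 = 26.7647.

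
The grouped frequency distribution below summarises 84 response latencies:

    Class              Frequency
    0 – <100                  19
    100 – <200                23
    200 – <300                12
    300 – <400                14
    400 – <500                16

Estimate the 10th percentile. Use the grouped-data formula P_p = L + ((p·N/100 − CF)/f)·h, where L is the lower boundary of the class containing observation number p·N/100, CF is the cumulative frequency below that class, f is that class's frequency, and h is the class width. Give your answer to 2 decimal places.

N = 84; target position k = 10/100 · 84 = 8.4.
Cumulative frequencies: 19, 42, 54, 68, 84.
Observation 8.4 falls in the class 0 – <100.
L = 0, CF = 0, f = 19, h = 100.
P10 = 0 + ((8.4 − 0)/19)·100 = 0 + 44.2105 = 44.2105.

44.21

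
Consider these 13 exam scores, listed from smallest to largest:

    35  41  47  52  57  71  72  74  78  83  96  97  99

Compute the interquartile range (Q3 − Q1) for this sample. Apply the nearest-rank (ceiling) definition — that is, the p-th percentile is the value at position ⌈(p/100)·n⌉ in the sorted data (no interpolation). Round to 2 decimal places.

n = 13.
P25: rank ⌈25/100·13⌉ = 4 → 52.
P75: rank ⌈75/100·13⌉ = 10 → 83.
Difference: 83 − 52 = 31.

31.00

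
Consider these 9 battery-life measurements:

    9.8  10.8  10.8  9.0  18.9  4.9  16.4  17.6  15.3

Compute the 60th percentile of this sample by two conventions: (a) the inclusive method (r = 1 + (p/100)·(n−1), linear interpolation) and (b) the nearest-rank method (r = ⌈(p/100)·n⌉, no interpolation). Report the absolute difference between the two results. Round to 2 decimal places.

Sorted: 4.9, 9.0, 9.8, 10.8, 10.8, 15.3, 16.4, 17.6, 18.9.
n = 9.
(a) r = 5.8; between ranks 5 (10.8) and 6 (15.3): 14.4.
(b) the nearest-rank method: rank 6 → 15.3.
|14.4 − 15.3| = 0.9.

0.90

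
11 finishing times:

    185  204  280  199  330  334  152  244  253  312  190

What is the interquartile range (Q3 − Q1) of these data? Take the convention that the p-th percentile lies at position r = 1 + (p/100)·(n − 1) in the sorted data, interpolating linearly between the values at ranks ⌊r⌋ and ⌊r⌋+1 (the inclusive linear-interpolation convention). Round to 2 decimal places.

101.50

Sorted: 152, 185, 190, 199, 204, 244, 253, 280, 312, 330, 334.
n = 11.
P25: r = 3.5; ranks 3–4 are 190, 199; interpolating gives 194.5.
P75: r = 8.5; ranks 8–9 are 280, 312; interpolating gives 296.
Difference: 296 − 194.5 = 101.5.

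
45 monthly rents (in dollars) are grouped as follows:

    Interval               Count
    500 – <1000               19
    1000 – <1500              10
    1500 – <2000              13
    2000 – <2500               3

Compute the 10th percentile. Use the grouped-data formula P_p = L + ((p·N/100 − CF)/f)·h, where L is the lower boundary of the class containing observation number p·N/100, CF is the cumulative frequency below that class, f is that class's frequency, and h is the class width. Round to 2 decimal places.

618.42

N = 45; target position k = 10/100 · 45 = 4.5.
Cumulative frequencies: 19, 29, 42, 45.
Observation 4.5 falls in the class 500 – <1000.
L = 500, CF = 0, f = 19, h = 500.
P10 = 500 + ((4.5 − 0)/19)·500 = 500 + 118.421 = 618.421.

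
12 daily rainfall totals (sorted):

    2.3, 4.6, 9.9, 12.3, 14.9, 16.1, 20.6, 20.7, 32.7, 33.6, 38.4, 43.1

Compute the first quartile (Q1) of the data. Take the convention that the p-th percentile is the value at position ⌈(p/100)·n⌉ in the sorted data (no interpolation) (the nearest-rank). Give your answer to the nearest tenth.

n = 12.
Position = ⌈25/100 · 12⌉ = ⌈3⌉ = 3.
The value at rank 3 is 9.9.

9.9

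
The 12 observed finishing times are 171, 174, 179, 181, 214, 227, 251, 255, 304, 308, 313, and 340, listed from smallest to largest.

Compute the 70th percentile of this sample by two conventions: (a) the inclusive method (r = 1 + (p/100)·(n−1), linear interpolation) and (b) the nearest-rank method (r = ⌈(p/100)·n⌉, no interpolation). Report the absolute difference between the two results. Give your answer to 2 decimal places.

n = 12.
(a) r = 8.7; between ranks 8 (255) and 9 (304): 289.3.
(b) the nearest-rank method: rank 9 → 304.
|289.3 − 304| = 14.7.

14.70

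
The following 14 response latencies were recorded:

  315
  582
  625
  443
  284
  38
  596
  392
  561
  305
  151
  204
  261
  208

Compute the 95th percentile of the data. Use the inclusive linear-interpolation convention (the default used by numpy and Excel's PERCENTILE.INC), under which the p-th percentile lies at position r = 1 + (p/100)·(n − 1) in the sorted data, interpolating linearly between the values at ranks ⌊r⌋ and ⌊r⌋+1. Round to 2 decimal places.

Sorted: 38, 151, 204, 208, 261, 284, 305, 315, 392, 443, 561, 582, 596, 625.
n = 14.
r = 1 + (95/100)·(14 − 1) = 1 + 12.35 = 13.35.
Rank 13 is 596 and rank 14 is 625.
Interpolate: 596 + 0.35·(625 − 596) = 596 + 0.35·29 = 606.15.

606.15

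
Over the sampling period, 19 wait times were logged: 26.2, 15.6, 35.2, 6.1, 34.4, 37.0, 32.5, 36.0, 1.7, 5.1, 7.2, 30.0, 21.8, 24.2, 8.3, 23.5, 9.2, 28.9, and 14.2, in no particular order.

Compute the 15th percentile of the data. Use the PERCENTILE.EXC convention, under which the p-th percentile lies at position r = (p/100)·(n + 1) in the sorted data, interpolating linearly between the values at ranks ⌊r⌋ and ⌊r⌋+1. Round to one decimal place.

6.1

Sorted: 1.7, 5.1, 6.1, 7.2, 8.3, 9.2, 14.2, 15.6, 21.8, 23.5, 24.2, 26.2, 28.9, 30.0, 32.5, 34.4, 35.2, 36.0, 37.0.
n = 19.
r = (15/100)·(19 + 1) = 3.
r is an integer, so P15 is the value at rank 3: 6.1.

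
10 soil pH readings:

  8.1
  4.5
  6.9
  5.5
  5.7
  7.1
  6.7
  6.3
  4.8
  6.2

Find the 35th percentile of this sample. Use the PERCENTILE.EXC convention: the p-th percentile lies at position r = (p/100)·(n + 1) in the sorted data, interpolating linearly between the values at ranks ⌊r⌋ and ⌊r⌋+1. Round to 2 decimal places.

Sorted: 4.5, 4.8, 5.5, 5.7, 6.2, 6.3, 6.7, 6.9, 7.1, 8.1.
n = 10.
r = (35/100)·(10 + 1) = 3.85.
Rank 3 is 5.5 and rank 4 is 5.7.
Interpolate: 5.5 + 0.85·(5.7 − 5.5) = 5.5 + 0.85·0.2 = 5.67.

5.67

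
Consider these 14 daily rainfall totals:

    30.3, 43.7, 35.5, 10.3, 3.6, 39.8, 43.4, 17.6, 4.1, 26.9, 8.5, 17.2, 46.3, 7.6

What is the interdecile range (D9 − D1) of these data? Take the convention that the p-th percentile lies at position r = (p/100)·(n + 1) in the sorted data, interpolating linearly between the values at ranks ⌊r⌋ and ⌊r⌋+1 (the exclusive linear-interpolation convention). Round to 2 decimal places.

Sorted: 3.6, 4.1, 7.6, 8.5, 10.3, 17.2, 17.6, 26.9, 30.3, 35.5, 39.8, 43.4, 43.7, 46.3.
n = 14.
P10: r = 1.5; ranks 1–2 are 3.6, 4.1; interpolating gives 3.85.
P90: r = 13.5; ranks 13–14 are 43.7, 46.3; interpolating gives 45.
Difference: 45 − 3.85 = 41.15.

41.15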